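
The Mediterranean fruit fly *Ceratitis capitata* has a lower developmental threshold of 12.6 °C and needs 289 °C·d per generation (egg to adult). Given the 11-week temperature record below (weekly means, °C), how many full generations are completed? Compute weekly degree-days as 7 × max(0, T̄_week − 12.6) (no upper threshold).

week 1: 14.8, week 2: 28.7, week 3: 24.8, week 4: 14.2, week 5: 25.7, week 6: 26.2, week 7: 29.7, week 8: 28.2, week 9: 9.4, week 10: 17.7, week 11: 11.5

2 generations

Weekly DD (7 × max(0, T̄ − 12.6)): 15.4, 112.7, 85.4, 11.2, 91.7, 95.2, 119.7, 109.2, 0.0, 35.7, 0.0.
Season total = 676.2 DD.
Complete generations = ⌊676.2 / 289⌋ = 2.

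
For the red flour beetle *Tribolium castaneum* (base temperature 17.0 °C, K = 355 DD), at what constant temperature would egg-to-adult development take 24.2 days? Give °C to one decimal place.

Required daily accumulation = 355 / 24.2 = 14.669 DD/day.
T = T_base + 14.669 = 17.0 + 14.669 = 31.669 ≈ 31.7 °C.

31.7 °C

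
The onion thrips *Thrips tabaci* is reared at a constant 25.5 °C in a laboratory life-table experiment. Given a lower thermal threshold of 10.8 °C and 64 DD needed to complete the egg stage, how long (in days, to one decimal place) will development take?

4.4 days

Daily accumulation = 25.5 − 10.8 = 14.7 DD/day.
Duration = 64 / 14.7 = 4.354 ≈ 4.4 days.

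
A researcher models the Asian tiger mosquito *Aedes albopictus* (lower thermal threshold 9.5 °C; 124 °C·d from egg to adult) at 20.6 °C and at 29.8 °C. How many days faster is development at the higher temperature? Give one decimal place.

5.1 days

At 20.6 °C: 124 / (20.6 − 9.5) = 124 / 11.1 = 11.171 d.
At 29.8 °C: 124 / (29.8 − 9.5) = 124 / 20.3 = 6.108 d.
Difference = |11.171 − 6.108| = 5.063 ≈ 5.1 days.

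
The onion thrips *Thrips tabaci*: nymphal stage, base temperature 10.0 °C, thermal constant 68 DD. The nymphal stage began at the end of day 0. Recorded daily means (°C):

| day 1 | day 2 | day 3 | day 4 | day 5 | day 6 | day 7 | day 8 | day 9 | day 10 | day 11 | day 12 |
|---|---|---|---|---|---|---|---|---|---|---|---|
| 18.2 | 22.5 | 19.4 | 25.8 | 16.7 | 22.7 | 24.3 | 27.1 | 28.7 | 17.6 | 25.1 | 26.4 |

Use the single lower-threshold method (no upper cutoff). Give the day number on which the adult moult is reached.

Daily DD above 10.0 °C: 8.2, 12.5, 9.4, 15.8, 6.7, 12.7, 14.3, 17.1, 18.7, 7.6, 15.1, 16.4.
Cumulative: 8.2, 20.7, 30.1, 45.9, 52.6, 65.3, 79.6, 96.7, 115.4, 123.0, 138.1, 154.5.
The total first reaches 68 DD on day 7.

day 7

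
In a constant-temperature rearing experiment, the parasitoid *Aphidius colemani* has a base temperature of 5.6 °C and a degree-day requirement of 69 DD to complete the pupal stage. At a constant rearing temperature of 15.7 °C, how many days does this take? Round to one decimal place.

6.8 days

Daily accumulation = 15.7 − 5.6 = 10.1 DD/day.
Duration = 69 / 10.1 = 6.832 ≈ 6.8 days.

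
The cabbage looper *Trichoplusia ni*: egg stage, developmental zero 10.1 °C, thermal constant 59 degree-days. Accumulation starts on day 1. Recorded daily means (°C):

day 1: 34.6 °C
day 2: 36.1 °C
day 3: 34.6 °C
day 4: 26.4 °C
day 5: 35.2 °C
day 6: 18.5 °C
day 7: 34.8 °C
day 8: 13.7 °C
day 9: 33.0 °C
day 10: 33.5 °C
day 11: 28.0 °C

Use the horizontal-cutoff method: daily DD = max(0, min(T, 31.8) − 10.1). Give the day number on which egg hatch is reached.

day 3

Daily DD above 10.1 °C (capped at 21.7): 21.7, 21.7, 21.7, 16.3, 21.7, 8.4, 21.7, 3.6, 21.7, 21.7, 17.9.
Cumulative: 21.7, 43.4, 65.1, 81.4, 103.1, 111.5, 133.2, 136.8, 158.5, 180.2, 198.1.
The total first reaches 59 DD on day 3.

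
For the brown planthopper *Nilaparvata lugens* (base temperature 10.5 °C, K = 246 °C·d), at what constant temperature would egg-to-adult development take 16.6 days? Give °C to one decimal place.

25.3 °C

Required daily accumulation = 246 / 16.6 = 14.819 DD/day.
T = T_base + 14.819 = 10.5 + 14.819 = 25.319 ≈ 25.3 °C.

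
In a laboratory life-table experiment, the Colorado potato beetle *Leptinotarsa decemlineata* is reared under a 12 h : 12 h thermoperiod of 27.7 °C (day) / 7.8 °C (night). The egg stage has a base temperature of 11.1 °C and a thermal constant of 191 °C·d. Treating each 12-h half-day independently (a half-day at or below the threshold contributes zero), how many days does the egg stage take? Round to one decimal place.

Day half: max(0, 27.7 − 11.1) × 0.5 = 16.6 × 0.5 = 8.30 DD.
Night half: max(0, 7.8 − 11.1) × 0.5 = 0.0 × 0.5 = 0.00 DD.
Per 24 h: 8.30 DD/day.
Duration = 191 / 8.30 = 23.012 ≈ 23.0 days.

23.0 days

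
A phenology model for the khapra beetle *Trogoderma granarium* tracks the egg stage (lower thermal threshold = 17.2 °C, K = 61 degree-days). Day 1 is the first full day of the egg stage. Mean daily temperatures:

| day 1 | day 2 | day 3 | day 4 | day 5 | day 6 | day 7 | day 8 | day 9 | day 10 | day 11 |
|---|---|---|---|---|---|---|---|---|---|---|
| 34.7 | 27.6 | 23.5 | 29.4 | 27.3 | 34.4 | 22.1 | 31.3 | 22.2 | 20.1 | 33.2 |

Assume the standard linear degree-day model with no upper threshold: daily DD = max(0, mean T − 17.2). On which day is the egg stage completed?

day 6

Daily DD above 17.2 °C: 17.5, 10.4, 6.3, 12.2, 10.1, 17.2, 4.9, 14.1, 5.0, 2.9, 16.0.
Cumulative: 17.5, 27.9, 34.2, 46.4, 56.5, 73.7, 78.6, 92.7, 97.7, 100.6, 116.6.
The total first reaches 61 DD on day 6.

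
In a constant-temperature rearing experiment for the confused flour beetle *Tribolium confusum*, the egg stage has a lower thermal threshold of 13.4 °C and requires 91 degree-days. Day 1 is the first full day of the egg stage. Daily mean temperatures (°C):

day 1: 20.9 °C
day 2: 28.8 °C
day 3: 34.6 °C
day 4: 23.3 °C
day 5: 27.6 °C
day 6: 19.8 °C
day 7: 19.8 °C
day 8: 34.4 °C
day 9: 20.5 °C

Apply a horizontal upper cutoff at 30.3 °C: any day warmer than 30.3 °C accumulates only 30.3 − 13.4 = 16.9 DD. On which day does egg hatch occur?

day 8

Daily DD above 13.4 °C (capped at 16.9): 7.5, 15.4, 16.9, 9.9, 14.2, 6.4, 6.4, 16.9, 7.1.
Cumulative: 7.5, 22.9, 39.8, 49.7, 63.9, 70.3, 76.7, 93.6, 100.7.
The total first reaches 91 DD on day 8.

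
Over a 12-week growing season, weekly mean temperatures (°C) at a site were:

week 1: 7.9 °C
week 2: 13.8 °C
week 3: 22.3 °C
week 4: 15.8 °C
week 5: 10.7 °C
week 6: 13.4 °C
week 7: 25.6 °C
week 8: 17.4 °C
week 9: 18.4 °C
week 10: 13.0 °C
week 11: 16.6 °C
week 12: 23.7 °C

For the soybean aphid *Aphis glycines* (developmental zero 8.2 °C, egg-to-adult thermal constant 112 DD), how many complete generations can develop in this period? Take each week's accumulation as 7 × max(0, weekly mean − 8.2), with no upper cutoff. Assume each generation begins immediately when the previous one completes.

6 generations

Weekly DD (7 × max(0, T̄ − 8.2)): 0.0, 39.2, 98.7, 53.2, 17.5, 36.4, 121.8, 64.4, 71.4, 33.6, 58.8, 108.5.
Season total = 703.5 DD.
Complete generations = ⌊703.5 / 112⌋ = 6.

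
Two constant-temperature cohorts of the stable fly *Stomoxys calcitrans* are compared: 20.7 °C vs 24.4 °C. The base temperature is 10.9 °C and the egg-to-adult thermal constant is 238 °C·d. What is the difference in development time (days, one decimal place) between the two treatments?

At 20.7 °C: 238 / (20.7 − 10.9) = 238 / 9.8 = 24.286 d.
At 24.4 °C: 238 / (24.4 − 10.9) = 238 / 13.5 = 17.630 d.
Difference = |24.286 − 17.630| = 6.656 ≈ 6.7 days.

6.7 days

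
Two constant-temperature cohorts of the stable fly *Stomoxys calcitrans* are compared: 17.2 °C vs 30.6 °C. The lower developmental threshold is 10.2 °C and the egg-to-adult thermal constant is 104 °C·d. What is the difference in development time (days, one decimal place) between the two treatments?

At 17.2 °C: 104 / (17.2 − 10.2) = 104 / 7.0 = 14.857 d.
At 30.6 °C: 104 / (30.6 − 10.2) = 104 / 20.4 = 5.098 d.
Difference = |14.857 − 5.098| = 9.759 ≈ 9.8 days.

9.8 days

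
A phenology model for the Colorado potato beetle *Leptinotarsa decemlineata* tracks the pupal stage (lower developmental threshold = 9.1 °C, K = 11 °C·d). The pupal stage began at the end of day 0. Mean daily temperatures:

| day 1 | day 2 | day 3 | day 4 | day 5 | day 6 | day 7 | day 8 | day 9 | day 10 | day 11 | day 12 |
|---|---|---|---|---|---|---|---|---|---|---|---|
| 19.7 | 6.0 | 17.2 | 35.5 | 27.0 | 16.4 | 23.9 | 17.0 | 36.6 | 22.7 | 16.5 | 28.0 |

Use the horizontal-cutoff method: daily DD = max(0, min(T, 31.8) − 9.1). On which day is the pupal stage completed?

Daily DD above 9.1 °C (capped at 22.7): 10.6, 0.0, 8.1, 22.7, 17.9, 7.3, 14.8, 7.9, 22.7, 13.6, 7.4, 18.9.
Cumulative: 10.6, 10.6, 18.7, 41.4, 59.3, 66.6, 81.4, 89.3, 112.0, 125.6, 133.0, 151.9.
The total first reaches 11 DD on day 3.

day 3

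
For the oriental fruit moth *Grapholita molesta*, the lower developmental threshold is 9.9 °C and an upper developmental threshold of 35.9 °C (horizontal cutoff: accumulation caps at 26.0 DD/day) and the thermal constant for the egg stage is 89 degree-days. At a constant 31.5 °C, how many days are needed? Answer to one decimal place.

4.1 days

Daily accumulation = 31.5 − 9.9 = 21.6 DD/day.
Duration = 89 / 21.6 = 4.120 ≈ 4.1 days.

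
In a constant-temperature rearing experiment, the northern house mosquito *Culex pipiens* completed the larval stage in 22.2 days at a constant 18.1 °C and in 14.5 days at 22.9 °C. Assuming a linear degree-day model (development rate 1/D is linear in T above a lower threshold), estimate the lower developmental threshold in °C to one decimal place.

9.1 °C

Under the model K = D·(T − T_b), so D₁·(T₁ − T_b) = D₂·(T₂ − T_b).
22.2·(18.1 − T_b) = 14.5·(22.9 − T_b)
T_b = (22.2·18.1 − 14.5·22.9) / (22.2 − 14.5) = 69.77 / 7.7 = 9.061 °C ≈ 9.1 °C.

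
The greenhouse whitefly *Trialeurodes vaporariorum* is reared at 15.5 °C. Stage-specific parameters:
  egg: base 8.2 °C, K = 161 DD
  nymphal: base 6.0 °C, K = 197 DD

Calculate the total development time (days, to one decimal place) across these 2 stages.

42.8 days

egg: 161 / (15.5 − 8.2) = 161 / 7.3 = 22.055 d.
nymphal: 197 / (15.5 − 6.0) = 197 / 9.5 = 20.737 d.
Sum = 42.792 ≈ 42.8 days.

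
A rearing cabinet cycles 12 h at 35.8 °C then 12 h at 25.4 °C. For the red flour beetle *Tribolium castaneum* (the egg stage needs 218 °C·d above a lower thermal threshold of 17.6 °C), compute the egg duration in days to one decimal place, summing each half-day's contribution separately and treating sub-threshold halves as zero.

16.8 days

Day half: max(0, 35.8 − 17.6) × 0.5 = 18.2 × 0.5 = 9.10 DD.
Night half: max(0, 25.4 − 17.6) × 0.5 = 7.8 × 0.5 = 3.90 DD.
Per 24 h: 13.00 DD/day.
Duration = 218 / 13.00 = 16.769 ≈ 16.8 days.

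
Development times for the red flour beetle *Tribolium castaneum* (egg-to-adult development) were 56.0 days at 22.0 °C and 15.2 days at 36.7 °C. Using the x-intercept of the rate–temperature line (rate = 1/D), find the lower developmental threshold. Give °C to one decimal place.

Under the model K = D·(T − T_b), so D₁·(T₁ − T_b) = D₂·(T₂ − T_b).
56.0·(22.0 − T_b) = 15.2·(36.7 − T_b)
T_b = (56.0·22.0 − 15.2·36.7) / (56.0 − 15.2) = 674.16 / 40.8 = 16.524 °C ≈ 16.5 °C.

16.5 °C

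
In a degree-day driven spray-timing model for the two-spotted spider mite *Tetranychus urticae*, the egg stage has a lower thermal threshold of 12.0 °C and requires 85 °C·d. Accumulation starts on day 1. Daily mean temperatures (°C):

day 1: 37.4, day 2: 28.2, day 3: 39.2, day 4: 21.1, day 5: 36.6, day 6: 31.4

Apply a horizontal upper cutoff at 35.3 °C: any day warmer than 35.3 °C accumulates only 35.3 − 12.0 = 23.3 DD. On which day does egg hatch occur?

Daily DD above 12.0 °C (capped at 23.3): 23.3, 16.2, 23.3, 9.1, 23.3, 19.4.
Cumulative: 23.3, 39.5, 62.8, 71.9, 95.2, 114.6.
The total first reaches 85 DD on day 5.

day 5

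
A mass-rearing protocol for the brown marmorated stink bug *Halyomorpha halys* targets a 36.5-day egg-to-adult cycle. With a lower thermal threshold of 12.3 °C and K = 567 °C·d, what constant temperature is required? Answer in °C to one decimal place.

Required daily accumulation = 567 / 36.5 = 15.534 DD/day.
T = T_base + 15.534 = 12.3 + 15.534 = 27.834 ≈ 27.8 °C.

27.8 °C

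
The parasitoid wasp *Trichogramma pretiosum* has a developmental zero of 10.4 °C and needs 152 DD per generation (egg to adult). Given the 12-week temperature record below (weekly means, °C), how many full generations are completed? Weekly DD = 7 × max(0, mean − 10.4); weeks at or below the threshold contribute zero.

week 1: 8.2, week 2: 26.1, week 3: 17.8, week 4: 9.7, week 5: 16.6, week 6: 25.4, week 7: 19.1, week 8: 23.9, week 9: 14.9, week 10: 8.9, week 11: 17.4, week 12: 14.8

Weekly DD (7 × max(0, T̄ − 10.4)): 0.0, 109.9, 51.8, 0.0, 43.4, 105.0, 60.9, 94.5, 31.5, 0.0, 49.0, 30.8.
Season total = 576.8 DD.
Complete generations = ⌊576.8 / 152⌋ = 3.

3 generations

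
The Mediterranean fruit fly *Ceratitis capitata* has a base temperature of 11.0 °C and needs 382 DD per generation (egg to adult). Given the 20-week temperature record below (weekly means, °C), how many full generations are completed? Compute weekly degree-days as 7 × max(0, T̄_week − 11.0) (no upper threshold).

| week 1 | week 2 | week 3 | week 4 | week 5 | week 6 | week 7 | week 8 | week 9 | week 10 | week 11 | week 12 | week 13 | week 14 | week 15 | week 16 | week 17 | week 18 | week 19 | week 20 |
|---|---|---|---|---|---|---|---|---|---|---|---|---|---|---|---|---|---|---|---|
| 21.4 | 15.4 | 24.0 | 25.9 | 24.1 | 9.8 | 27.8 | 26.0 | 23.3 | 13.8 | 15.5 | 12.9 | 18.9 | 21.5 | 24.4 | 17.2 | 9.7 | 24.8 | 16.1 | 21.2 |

Weekly DD (7 × max(0, T̄ − 11.0)): 72.8, 30.8, 91.0, 104.3, 91.7, 0.0, 117.6, 105.0, 86.1, 19.6, 31.5, 13.3, 55.3, 73.5, 93.8, 43.4, 0.0, 96.6, 35.7, 71.4.
Season total = 1233.4 DD.
Complete generations = ⌊1233.4 / 382⌋ = 3.

3 generations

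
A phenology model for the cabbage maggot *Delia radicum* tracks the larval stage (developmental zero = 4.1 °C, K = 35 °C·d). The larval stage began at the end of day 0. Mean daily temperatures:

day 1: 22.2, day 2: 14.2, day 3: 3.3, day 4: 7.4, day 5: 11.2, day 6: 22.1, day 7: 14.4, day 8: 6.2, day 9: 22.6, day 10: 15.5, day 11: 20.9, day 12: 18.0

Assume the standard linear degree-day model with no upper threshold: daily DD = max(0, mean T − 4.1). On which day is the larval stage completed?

day 5

Daily DD above 4.1 °C: 18.1, 10.1, 0.0, 3.3, 7.1, 18.0, 10.3, 2.1, 18.5, 11.4, 16.8, 13.9.
Cumulative: 18.1, 28.2, 28.2, 31.5, 38.6, 56.6, 66.9, 69.0, 87.5, 98.9, 115.7, 129.6.
The total first reaches 35 DD on day 5.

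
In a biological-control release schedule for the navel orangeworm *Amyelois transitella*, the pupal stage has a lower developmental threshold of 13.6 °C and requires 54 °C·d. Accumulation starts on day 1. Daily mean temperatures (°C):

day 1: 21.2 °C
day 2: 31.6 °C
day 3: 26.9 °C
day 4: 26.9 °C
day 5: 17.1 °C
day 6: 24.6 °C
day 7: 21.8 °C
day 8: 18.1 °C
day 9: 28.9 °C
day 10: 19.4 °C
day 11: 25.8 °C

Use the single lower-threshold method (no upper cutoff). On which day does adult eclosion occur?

Daily DD above 13.6 °C: 7.6, 18.0, 13.3, 13.3, 3.5, 11.0, 8.2, 4.5, 15.3, 5.8, 12.2.
Cumulative: 7.6, 25.6, 38.9, 52.2, 55.7, 66.7, 74.9, 79.4, 94.7, 100.5, 112.7.
The total first reaches 54 DD on day 5.

day 5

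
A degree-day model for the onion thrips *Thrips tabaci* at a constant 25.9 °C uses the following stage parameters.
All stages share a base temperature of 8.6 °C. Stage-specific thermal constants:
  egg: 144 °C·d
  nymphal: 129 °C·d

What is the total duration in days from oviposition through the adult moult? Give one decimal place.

Daily accumulation at 25.9 °C = 25.9 − 8.6 = 17.3 DD/day.
Total K = 144 + 129 = 273 DD.
Total duration = 273 / 17.3 = 15.780 ≈ 15.8 days.

15.8 days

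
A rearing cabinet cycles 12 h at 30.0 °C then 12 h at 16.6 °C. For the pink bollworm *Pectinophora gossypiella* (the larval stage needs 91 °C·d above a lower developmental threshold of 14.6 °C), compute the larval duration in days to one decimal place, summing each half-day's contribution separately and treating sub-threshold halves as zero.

10.5 days

Day half: max(0, 30.0 − 14.6) × 0.5 = 15.4 × 0.5 = 7.70 DD.
Night half: max(0, 16.6 − 14.6) × 0.5 = 2.0 × 0.5 = 1.00 DD.
Per 24 h: 8.70 DD/day.
Duration = 91 / 8.70 = 10.460 ≈ 10.5 days.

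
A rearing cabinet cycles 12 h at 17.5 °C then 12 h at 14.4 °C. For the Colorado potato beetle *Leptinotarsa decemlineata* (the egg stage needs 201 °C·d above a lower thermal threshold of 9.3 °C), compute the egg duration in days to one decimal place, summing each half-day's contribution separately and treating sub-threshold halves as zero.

Day half: max(0, 17.5 − 9.3) × 0.5 = 8.2 × 0.5 = 4.10 DD.
Night half: max(0, 14.4 − 9.3) × 0.5 = 5.1 × 0.5 = 2.55 DD.
Per 24 h: 6.65 DD/day.
Duration = 201 / 6.65 = 30.226 ≈ 30.2 days.

30.2 days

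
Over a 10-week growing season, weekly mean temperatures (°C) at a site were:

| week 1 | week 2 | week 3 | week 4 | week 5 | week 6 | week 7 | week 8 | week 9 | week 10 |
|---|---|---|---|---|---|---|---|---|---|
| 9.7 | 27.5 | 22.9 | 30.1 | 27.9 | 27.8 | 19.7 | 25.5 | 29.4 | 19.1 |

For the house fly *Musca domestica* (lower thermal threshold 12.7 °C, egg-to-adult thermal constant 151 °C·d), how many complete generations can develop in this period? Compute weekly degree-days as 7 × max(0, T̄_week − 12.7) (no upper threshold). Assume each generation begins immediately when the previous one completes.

Weekly DD (7 × max(0, T̄ − 12.7)): 0.0, 103.6, 71.4, 121.8, 106.4, 105.7, 49.0, 89.6, 116.9, 44.8.
Season total = 809.2 DD.
Complete generations = ⌊809.2 / 151⌋ = 5.

5 generations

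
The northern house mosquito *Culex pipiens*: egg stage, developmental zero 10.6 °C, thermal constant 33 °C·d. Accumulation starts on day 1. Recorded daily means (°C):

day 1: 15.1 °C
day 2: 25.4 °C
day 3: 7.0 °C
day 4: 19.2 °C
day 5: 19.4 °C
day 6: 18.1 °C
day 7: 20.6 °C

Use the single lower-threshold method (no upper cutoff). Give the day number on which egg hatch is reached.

Daily DD above 10.6 °C: 4.5, 14.8, 0.0, 8.6, 8.8, 7.5, 10.0.
Cumulative: 4.5, 19.3, 19.3, 27.9, 36.7, 44.2, 54.2.
The total first reaches 33 DD on day 5.

day 5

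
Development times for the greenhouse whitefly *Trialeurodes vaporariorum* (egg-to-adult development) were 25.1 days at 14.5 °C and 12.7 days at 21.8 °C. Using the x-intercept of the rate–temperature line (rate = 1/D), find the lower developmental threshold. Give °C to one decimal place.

7.0 °C

Linear rate model ⇒ the product D·(T − T_b) is constant across temperatures.
25.1·(14.5 − T_b) = 12.7·(21.8 − T_b)
T_b = (25.1·14.5 − 12.7·21.8) / (25.1 − 12.7) = 87.09 / 12.4 = 7.023 °C ≈ 7.0 °C.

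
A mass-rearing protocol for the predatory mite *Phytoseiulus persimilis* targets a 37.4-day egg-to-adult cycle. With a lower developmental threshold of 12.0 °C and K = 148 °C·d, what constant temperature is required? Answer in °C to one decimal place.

Required daily accumulation = 148 / 37.4 = 3.957 DD/day.
T = T_base + 3.957 = 12.0 + 3.957 = 15.957 ≈ 16.0 °C.

16.0 °C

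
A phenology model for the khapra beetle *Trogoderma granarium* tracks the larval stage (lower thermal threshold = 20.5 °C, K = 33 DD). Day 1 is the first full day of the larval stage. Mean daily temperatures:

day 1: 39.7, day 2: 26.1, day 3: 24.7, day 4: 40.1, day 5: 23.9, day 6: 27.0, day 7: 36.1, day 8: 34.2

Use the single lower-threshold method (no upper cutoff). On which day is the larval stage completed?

Daily DD above 20.5 °C: 19.2, 5.6, 4.2, 19.6, 3.4, 6.5, 15.6, 13.7.
Cumulative: 19.2, 24.8, 29.0, 48.6, 52.0, 58.5, 74.1, 87.8.
The total first reaches 33 DD on day 4.

day 4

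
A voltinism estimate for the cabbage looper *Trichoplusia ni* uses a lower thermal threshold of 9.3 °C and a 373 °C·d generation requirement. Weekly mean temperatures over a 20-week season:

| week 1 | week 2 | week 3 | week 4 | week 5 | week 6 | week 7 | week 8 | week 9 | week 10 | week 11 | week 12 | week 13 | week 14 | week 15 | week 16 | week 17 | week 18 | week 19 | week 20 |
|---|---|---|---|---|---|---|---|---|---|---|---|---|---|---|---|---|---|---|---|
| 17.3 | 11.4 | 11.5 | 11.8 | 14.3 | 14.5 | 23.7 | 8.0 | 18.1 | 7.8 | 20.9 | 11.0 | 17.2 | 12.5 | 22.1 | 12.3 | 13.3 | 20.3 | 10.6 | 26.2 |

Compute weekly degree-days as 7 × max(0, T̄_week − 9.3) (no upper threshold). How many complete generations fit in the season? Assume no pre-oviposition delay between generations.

2 generations

Weekly DD (7 × max(0, T̄ − 9.3)): 56.0, 14.7, 15.4, 17.5, 35.0, 36.4, 100.8, 0.0, 61.6, 0.0, 81.2, 11.9, 55.3, 22.4, 89.6, 21.0, 28.0, 77.0, 9.1, 118.3.
Season total = 851.2 DD.
Complete generations = ⌊851.2 / 373⌋ = 2.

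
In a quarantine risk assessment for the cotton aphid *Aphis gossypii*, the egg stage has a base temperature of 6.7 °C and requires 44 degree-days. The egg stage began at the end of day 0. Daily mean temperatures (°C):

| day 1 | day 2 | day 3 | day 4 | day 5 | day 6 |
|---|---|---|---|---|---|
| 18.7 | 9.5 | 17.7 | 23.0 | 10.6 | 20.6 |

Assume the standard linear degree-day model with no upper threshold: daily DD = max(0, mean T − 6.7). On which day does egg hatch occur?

Daily DD above 6.7 °C: 12.0, 2.8, 11.0, 16.3, 3.9, 13.9.
Cumulative: 12.0, 14.8, 25.8, 42.1, 46.0, 59.9.
The total first reaches 44 DD on day 5.

day 5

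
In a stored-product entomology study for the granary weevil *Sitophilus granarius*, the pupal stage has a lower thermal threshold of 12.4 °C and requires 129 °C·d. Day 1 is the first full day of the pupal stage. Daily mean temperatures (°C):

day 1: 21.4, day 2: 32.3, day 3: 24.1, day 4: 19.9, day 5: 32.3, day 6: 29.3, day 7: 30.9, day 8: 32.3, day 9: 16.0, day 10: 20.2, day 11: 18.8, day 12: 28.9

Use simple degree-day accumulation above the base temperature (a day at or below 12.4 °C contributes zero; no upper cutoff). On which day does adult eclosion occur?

Daily DD above 12.4 °C: 9.0, 19.9, 11.7, 7.5, 19.9, 16.9, 18.5, 19.9, 3.6, 7.8, 6.4, 16.5.
Cumulative: 9.0, 28.9, 40.6, 48.1, 68.0, 84.9, 103.4, 123.3, 126.9, 134.7, 141.1, 157.6.
The total first reaches 129 DD on day 10.

day 10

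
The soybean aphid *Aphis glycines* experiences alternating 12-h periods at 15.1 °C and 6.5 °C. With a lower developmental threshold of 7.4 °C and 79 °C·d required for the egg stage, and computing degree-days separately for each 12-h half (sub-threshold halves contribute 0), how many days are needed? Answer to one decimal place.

Day half: max(0, 15.1 − 7.4) × 0.5 = 7.7 × 0.5 = 3.85 DD.
Night half: max(0, 6.5 − 7.4) × 0.5 = 0.0 × 0.5 = 0.00 DD.
Per 24 h: 3.85 DD/day.
Duration = 79 / 3.85 = 20.519 ≈ 20.5 days.

20.5 days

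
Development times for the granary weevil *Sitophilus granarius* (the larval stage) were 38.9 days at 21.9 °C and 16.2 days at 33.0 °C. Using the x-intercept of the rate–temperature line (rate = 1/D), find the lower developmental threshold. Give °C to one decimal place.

14.0 °C

Linear rate model ⇒ the product D·(T − T_b) is constant across temperatures.
38.9·(21.9 − T_b) = 16.2·(33.0 − T_b)
T_b = (38.9·21.9 − 16.2·33.0) / (38.9 − 16.2) = 317.31 / 22.7 = 13.978 °C ≈ 14.0 °C.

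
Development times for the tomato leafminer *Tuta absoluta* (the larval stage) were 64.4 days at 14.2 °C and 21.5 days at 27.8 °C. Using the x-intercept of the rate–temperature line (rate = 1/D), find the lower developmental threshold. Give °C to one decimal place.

Linear rate model ⇒ the product D·(T − T_b) is constant across temperatures.
64.4·(14.2 − T_b) = 21.5·(27.8 − T_b)
T_b = (64.4·14.2 − 21.5·27.8) / (64.4 − 21.5) = 316.78 / 42.9 = 7.384 °C ≈ 7.4 °C.

7.4 °C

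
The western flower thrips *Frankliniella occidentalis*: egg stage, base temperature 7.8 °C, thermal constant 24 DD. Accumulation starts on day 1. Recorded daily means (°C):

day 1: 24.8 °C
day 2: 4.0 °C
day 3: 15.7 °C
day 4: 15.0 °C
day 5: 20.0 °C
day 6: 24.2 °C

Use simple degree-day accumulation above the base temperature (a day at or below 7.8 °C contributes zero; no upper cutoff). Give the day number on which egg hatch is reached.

day 3

Daily DD above 7.8 °C: 17.0, 0.0, 7.9, 7.2, 12.2, 16.4.
Cumulative: 17.0, 17.0, 24.9, 32.1, 44.3, 60.7.
The total first reaches 24 DD on day 3.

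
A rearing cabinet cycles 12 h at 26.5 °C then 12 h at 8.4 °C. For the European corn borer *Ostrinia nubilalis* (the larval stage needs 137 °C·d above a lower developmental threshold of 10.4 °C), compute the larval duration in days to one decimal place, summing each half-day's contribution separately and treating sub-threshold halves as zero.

Day half: max(0, 26.5 − 10.4) × 0.5 = 16.1 × 0.5 = 8.05 DD.
Night half: max(0, 8.4 − 10.4) × 0.5 = 0.0 × 0.5 = 0.00 DD.
Per 24 h: 8.05 DD/day.
Duration = 137 / 8.05 = 17.019 ≈ 17.0 days.

17.0 days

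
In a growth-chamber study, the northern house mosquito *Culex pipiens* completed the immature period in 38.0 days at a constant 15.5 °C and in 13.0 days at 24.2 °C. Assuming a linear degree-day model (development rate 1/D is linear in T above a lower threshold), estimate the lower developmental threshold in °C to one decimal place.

11.0 °C

Under the model K = D·(T − T_b), so D₁·(T₁ − T_b) = D₂·(T₂ − T_b).
38.0·(15.5 − T_b) = 13.0·(24.2 − T_b)
T_b = (38.0·15.5 − 13.0·24.2) / (38.0 − 13.0) = 274.40 / 25.0 = 10.976 °C ≈ 11.0 °C.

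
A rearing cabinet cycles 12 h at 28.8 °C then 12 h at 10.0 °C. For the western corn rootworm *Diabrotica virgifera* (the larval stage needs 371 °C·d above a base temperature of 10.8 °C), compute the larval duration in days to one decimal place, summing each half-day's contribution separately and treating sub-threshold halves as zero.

Day half: max(0, 28.8 − 10.8) × 0.5 = 18.0 × 0.5 = 9.00 DD.
Night half: max(0, 10.0 − 10.8) × 0.5 = 0.0 × 0.5 = 0.00 DD.
Per 24 h: 9.00 DD/day.
Duration = 371 / 9.00 = 41.222 ≈ 41.2 days.

41.2 days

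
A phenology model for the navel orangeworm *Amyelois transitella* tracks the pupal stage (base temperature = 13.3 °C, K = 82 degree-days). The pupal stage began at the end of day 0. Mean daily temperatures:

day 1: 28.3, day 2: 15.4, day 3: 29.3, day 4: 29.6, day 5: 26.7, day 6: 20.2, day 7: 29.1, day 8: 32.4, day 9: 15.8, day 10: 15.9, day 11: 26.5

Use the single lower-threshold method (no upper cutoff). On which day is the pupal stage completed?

Daily DD above 13.3 °C: 15.0, 2.1, 16.0, 16.3, 13.4, 6.9, 15.8, 19.1, 2.5, 2.6, 13.2.
Cumulative: 15.0, 17.1, 33.1, 49.4, 62.8, 69.7, 85.5, 104.6, 107.1, 109.7, 122.9.
The total first reaches 82 DD on day 7.

day 7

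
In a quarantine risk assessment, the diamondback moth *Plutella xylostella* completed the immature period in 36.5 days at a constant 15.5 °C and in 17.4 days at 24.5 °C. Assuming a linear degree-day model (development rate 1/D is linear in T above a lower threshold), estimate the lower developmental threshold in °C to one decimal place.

7.3 °C

Under the model K = D·(T − T_b), so D₁·(T₁ − T_b) = D₂·(T₂ − T_b).
36.5·(15.5 − T_b) = 17.4·(24.5 − T_b)
T_b = (36.5·15.5 − 17.4·24.5) / (36.5 − 17.4) = 139.45 / 19.1 = 7.301 °C ≈ 7.3 °C.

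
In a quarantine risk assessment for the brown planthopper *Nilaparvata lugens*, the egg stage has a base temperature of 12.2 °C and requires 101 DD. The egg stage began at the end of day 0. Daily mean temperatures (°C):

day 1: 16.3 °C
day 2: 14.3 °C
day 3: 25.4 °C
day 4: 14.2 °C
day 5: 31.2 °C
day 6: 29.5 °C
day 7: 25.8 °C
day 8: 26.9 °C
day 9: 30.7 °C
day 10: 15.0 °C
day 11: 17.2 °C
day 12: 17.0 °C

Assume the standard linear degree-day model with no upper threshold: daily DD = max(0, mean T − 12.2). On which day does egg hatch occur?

Daily DD above 12.2 °C: 4.1, 2.1, 13.2, 2.0, 19.0, 17.3, 13.6, 14.7, 18.5, 2.8, 5.0, 4.8.
Cumulative: 4.1, 6.2, 19.4, 21.4, 40.4, 57.7, 71.3, 86.0, 104.5, 107.3, 112.3, 117.1.
The total first reaches 101 DD on day 9.

day 9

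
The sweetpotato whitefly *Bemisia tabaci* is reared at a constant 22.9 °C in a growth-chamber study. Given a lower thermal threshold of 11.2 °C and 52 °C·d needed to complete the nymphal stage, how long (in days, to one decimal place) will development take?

Daily accumulation = 22.9 − 11.2 = 11.7 DD/day.
Duration = 52 / 11.7 = 4.444 ≈ 4.4 days.

4.4 days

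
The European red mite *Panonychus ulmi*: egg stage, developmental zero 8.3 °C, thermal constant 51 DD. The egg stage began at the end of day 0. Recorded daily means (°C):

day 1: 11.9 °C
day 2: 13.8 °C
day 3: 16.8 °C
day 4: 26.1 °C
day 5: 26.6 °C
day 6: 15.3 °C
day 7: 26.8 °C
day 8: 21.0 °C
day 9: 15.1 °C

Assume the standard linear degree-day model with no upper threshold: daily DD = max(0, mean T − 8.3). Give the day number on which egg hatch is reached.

Daily DD above 8.3 °C: 3.6, 5.5, 8.5, 17.8, 18.3, 7.0, 18.5, 12.7, 6.8.
Cumulative: 3.6, 9.1, 17.6, 35.4, 53.7, 60.7, 79.2, 91.9, 98.7.
The total first reaches 51 DD on day 5.

day 5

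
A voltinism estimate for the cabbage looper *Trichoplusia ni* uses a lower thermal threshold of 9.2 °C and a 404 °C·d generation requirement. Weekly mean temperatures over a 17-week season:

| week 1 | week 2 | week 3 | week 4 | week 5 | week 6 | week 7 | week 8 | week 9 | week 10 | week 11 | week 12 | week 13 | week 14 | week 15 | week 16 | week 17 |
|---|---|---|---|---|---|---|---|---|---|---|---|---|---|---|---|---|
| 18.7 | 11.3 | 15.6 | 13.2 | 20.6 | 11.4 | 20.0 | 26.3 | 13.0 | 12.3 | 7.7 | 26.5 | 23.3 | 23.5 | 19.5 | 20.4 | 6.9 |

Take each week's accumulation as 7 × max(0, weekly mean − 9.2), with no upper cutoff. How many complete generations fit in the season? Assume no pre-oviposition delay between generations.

Weekly DD (7 × max(0, T̄ − 9.2)): 66.5, 14.7, 44.8, 28.0, 79.8, 15.4, 75.6, 119.7, 26.6, 21.7, 0.0, 121.1, 98.7, 100.1, 72.1, 78.4, 0.0.
Season total = 963.2 DD.
Complete generations = ⌊963.2 / 404⌋ = 2.

2 generations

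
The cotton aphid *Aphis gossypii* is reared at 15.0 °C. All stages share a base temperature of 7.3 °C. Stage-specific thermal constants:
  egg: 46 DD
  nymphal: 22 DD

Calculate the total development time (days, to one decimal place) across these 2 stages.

Daily accumulation at 15.0 °C = 15.0 − 7.3 = 7.7 DD/day.
Total K = 46 + 22 = 68 DD.
Total duration = 68 / 7.7 = 8.831 ≈ 8.8 days.

8.8 days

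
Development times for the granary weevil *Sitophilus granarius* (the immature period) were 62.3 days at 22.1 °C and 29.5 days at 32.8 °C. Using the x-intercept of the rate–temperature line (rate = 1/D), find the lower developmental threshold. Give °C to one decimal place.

Equal thermal constants: D₁(T₁ − T_b) = D₂(T₂ − T_b).
62.3·(22.1 − T_b) = 29.5·(32.8 − T_b)
T_b = (62.3·22.1 − 29.5·32.8) / (62.3 − 29.5) = 409.23 / 32.8 = 12.477 °C ≈ 12.5 °C.

12.5 °C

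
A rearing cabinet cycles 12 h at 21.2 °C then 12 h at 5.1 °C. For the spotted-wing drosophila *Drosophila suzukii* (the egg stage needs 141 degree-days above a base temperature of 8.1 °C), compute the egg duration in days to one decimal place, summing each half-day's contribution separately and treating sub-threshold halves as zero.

Day half: max(0, 21.2 − 8.1) × 0.5 = 13.1 × 0.5 = 6.55 DD.
Night half: max(0, 5.1 − 8.1) × 0.5 = 0.0 × 0.5 = 0.00 DD.
Per 24 h: 6.55 DD/day.
Duration = 141 / 6.55 = 21.527 ≈ 21.5 days.

21.5 days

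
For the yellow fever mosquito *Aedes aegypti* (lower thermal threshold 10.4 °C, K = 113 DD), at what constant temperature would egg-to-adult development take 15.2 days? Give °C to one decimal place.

17.8 °C

Required daily accumulation = 113 / 15.2 = 7.434 DD/day.
T = T_base + 7.434 = 10.4 + 7.434 = 17.834 ≈ 17.8 °C.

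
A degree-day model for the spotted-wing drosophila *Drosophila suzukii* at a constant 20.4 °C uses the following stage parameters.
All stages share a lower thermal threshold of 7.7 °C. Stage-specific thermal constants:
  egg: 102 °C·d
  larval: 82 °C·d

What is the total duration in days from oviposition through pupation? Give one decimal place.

Daily accumulation at 20.4 °C = 20.4 − 7.7 = 12.7 DD/day.
Total K = 102 + 82 = 184 DD.
Total duration = 184 / 12.7 = 14.488 ≈ 14.5 days.

14.5 days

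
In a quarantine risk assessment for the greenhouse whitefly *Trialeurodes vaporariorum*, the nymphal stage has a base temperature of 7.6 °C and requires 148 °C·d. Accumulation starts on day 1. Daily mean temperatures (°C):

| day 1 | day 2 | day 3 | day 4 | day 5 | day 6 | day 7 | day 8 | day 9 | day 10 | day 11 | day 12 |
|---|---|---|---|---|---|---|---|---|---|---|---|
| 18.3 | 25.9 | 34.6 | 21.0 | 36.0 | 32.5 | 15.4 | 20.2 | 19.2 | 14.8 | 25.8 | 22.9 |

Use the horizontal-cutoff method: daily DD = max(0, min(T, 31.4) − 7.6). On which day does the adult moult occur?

day 10

Daily DD above 7.6 °C (capped at 23.8): 10.7, 18.3, 23.8, 13.4, 23.8, 23.8, 7.8, 12.6, 11.6, 7.2, 18.2, 15.3.
Cumulative: 10.7, 29.0, 52.8, 66.2, 90.0, 113.8, 121.6, 134.2, 145.8, 153.0, 171.2, 186.5.
The total first reaches 148 DD on day 10.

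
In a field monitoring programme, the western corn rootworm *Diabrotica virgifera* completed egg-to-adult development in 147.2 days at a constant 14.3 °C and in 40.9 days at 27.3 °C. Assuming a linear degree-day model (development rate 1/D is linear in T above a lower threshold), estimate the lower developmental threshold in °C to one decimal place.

9.3 °C

Equal thermal constants: D₁(T₁ − T_b) = D₂(T₂ − T_b).
147.2·(14.3 − T_b) = 40.9·(27.3 − T_b)
T_b = (147.2·14.3 − 40.9·27.3) / (147.2 − 40.9) = 988.39 / 106.3 = 9.298 °C ≈ 9.3 °C.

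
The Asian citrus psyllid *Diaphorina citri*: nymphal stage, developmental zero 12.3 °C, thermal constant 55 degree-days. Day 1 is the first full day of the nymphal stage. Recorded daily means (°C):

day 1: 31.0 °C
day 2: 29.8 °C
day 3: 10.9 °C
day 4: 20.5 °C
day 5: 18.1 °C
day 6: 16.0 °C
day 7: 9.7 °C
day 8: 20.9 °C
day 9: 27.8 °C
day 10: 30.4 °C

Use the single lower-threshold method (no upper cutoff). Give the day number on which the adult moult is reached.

day 8

Daily DD above 12.3 °C: 18.7, 17.5, 0.0, 8.2, 5.8, 3.7, 0.0, 8.6, 15.5, 18.1.
Cumulative: 18.7, 36.2, 36.2, 44.4, 50.2, 53.9, 53.9, 62.5, 78.0, 96.1.
The total first reaches 55 DD on day 8.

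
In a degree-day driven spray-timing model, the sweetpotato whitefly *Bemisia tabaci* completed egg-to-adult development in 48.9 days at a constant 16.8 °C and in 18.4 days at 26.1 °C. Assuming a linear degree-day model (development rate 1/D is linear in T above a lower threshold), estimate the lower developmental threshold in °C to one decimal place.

Equal thermal constants: D₁(T₁ − T_b) = D₂(T₂ − T_b).
48.9·(16.8 − T_b) = 18.4·(26.1 − T_b)
T_b = (48.9·16.8 − 18.4·26.1) / (48.9 − 18.4) = 341.28 / 30.5 = 11.190 °C ≈ 11.2 °C.

11.2 °C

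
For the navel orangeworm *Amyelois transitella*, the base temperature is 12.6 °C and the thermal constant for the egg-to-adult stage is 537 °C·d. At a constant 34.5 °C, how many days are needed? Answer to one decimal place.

24.5 days

Daily accumulation = 34.5 − 12.6 = 21.9 DD/day.
Duration = 537 / 21.9 = 24.521 ≈ 24.5 days.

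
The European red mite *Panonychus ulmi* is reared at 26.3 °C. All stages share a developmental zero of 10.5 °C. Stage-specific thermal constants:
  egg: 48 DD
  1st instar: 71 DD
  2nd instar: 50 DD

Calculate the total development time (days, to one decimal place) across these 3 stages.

Daily accumulation at 26.3 °C = 26.3 − 10.5 = 15.8 DD/day.
Total K = 48 + 71 + 50 = 169 DD.
Total duration = 169 / 15.8 = 10.696 ≈ 10.7 days.

10.7 days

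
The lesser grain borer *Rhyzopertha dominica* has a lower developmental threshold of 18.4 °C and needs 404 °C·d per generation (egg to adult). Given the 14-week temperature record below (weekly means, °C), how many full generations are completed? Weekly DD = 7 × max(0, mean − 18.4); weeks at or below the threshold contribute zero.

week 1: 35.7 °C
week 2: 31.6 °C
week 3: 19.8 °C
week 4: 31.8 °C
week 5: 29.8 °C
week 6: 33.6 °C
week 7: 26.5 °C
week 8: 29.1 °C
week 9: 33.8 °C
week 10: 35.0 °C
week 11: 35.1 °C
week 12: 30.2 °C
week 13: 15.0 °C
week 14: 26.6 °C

Weekly DD (7 × max(0, T̄ − 18.4)): 121.1, 92.4, 9.8, 93.8, 79.8, 106.4, 56.7, 74.9, 107.8, 116.2, 116.9, 82.6, 0.0, 57.4.
Season total = 1115.8 DD.
Complete generations = ⌊1115.8 / 404⌋ = 2.

2 generations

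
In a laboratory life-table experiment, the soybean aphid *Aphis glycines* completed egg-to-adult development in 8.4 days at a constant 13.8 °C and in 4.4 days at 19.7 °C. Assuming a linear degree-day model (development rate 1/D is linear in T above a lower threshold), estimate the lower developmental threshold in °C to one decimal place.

Linear rate model ⇒ the product D·(T − T_b) is constant across temperatures.
8.4·(13.8 − T_b) = 4.4·(19.7 − T_b)
T_b = (8.4·13.8 − 4.4·19.7) / (8.4 − 4.4) = 29.24 / 4.0 = 7.310 °C ≈ 7.3 °C.

7.3 °C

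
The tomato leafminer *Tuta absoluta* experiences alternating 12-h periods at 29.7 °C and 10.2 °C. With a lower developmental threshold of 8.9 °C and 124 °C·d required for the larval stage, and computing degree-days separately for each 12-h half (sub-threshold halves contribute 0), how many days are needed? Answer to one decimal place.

Day half: max(0, 29.7 − 8.9) × 0.5 = 20.8 × 0.5 = 10.40 DD.
Night half: max(0, 10.2 − 8.9) × 0.5 = 1.3 × 0.5 = 0.65 DD.
Per 24 h: 11.05 DD/day.
Duration = 124 / 11.05 = 11.222 ≈ 11.2 days.

11.2 days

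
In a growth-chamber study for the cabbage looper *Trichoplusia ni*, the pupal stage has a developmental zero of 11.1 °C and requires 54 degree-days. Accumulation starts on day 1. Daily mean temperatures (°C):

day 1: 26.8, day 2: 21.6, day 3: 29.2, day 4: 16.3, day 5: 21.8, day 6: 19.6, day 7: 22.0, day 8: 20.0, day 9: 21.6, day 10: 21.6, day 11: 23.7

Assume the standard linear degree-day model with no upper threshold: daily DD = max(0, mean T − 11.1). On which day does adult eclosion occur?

day 5

Daily DD above 11.1 °C: 15.7, 10.5, 18.1, 5.2, 10.7, 8.5, 10.9, 8.9, 10.5, 10.5, 12.6.
Cumulative: 15.7, 26.2, 44.3, 49.5, 60.2, 68.7, 79.6, 88.5, 99.0, 109.5, 122.1.
The total first reaches 54 DD on day 5.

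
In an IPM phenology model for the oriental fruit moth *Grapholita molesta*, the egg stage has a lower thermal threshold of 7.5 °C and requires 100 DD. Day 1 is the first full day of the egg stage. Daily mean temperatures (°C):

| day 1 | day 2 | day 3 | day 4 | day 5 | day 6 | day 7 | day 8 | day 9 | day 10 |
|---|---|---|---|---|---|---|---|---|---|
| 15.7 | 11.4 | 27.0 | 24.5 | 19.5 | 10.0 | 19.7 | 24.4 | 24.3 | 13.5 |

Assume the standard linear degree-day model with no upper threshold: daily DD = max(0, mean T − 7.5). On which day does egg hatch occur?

day 9

Daily DD above 7.5 °C: 8.2, 3.9, 19.5, 17.0, 12.0, 2.5, 12.2, 16.9, 16.8, 6.0.
Cumulative: 8.2, 12.1, 31.6, 48.6, 60.6, 63.1, 75.3, 92.2, 109.0, 115.0.
The total first reaches 100 DD on day 9.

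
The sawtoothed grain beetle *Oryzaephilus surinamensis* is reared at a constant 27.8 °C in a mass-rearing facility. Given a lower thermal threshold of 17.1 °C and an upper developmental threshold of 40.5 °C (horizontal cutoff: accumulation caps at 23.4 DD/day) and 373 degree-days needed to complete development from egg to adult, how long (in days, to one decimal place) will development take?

Daily accumulation = 27.8 − 17.1 = 10.7 DD/day.
Duration = 373 / 10.7 = 34.860 ≈ 34.9 days.

34.9 days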